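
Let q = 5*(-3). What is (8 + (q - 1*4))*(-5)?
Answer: 55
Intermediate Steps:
q = -15
(8 + (q - 1*4))*(-5) = (8 + (-15 - 1*4))*(-5) = (8 + (-15 - 4))*(-5) = (8 - 19)*(-5) = -11*(-5) = 55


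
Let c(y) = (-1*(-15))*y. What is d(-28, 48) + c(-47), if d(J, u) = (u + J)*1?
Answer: -685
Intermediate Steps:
c(y) = 15*y
d(J, u) = J + u (d(J, u) = (J + u)*1 = J + u)
d(-28, 48) + c(-47) = (-28 + 48) + 15*(-47) = 20 - 705 = -685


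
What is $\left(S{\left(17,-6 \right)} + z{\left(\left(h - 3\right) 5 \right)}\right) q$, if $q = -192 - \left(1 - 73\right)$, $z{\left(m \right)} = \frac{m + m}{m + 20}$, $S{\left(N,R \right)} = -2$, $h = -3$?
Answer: $-480$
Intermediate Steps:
$z{\left(m \right)} = \frac{2 m}{20 + m}$
$q = -120$ ($q = -192 - \left(1 - 73\right) = -192 - -72 = -192 + 72 = -120$)
$\left(S{\left(17,-6 \right)} + z{\left(\left(h - 3\right) 5 \right)}\right) q = \left(-2 + \frac{2 \left(-3 - 3\right) 5}{20 + \left(-3 - 3\right) 5}\right) \left(-120\right) = \left(-2 + \frac{2 \left(\left(-6\right) 5\right)}{20 - 30}\right) \left(-120\right) = \left(-2 + 2 \left(-30\right) \frac{1}{20 - 30}\right) \left(-120\right) = \left(-2 + 2 \left(-30\right) \frac{1}{-10}\right) \left(-120\right) = \left(-2 + 2 \left(-30\right) \left(- \frac{1}{10}\right)\right) \left(-120\right) = \left(-2 + 6\right) \left(-120\right) = 4 \left(-120\right) = -480$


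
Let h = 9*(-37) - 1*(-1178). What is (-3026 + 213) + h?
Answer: -1968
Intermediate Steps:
h = 845 (h = -333 + 1178 = 845)
(-3026 + 213) + h = (-3026 + 213) + 845 = -2813 + 845 = -1968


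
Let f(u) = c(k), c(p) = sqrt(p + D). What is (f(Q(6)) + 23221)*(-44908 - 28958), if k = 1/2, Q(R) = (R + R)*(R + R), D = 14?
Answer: -1715242386 - 36933*sqrt(58) ≈ -1.7155e+9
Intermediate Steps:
Q(R) = 4*R**2 (Q(R) = (2*R)*(2*R) = 4*R**2)
k = 1/2 ≈ 0.50000
c(p) = sqrt(14 + p) (c(p) = sqrt(p + 14) = sqrt(14 + p))
f(u) = sqrt(58)/2 (f(u) = sqrt(14 + 1/2) = sqrt(29/2) = sqrt(58)/2)
(f(Q(6)) + 23221)*(-44908 - 28958) = (sqrt(58)/2 + 23221)*(-44908 - 28958) = (23221 + sqrt(58)/2)*(-73866) = -1715242386 - 36933*sqrt(58)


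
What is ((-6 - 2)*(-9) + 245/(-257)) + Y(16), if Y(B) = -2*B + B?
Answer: 14147/257 ≈ 55.047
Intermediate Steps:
Y(B) = -B
((-6 - 2)*(-9) + 245/(-257)) + Y(16) = ((-6 - 2)*(-9) + 245/(-257)) - 1*16 = (-8*(-9) + 245*(-1/257)) - 16 = (72 - 245/257) - 16 = 18259/257 - 16 = 14147/257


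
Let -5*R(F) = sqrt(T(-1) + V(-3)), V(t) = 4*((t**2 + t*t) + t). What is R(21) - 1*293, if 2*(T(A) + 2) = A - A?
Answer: -293 - sqrt(58)/5 ≈ -294.52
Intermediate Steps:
T(A) = -2 (T(A) = -2 + (A - A)/2 = -2 + (1/2)*0 = -2 + 0 = -2)
V(t) = 4*t + 8*t**2 (V(t) = 4*((t**2 + t**2) + t) = 4*(2*t**2 + t) = 4*(t + 2*t**2) = 4*t + 8*t**2)
R(F) = -sqrt(58)/5 (R(F) = -sqrt(-2 + 4*(-3)*(1 + 2*(-3)))/5 = -sqrt(-2 + 4*(-3)*(1 - 6))/5 = -sqrt(-2 + 4*(-3)*(-5))/5 = -sqrt(-2 + 60)/5 = -sqrt(58)/5)
R(21) - 1*293 = -sqrt(58)/5 - 1*293 = -sqrt(58)/5 - 293 = -293 - sqrt(58)/5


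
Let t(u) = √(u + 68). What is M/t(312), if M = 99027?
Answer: 99027*√95/190 ≈ 5080.0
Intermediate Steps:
t(u) = √(68 + u)
M/t(312) = 99027/(√(68 + 312)) = 99027/(√380) = 99027/((2*√95)) = 99027*(√95/190) = 99027*√95/190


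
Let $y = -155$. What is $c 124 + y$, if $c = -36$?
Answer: $-4619$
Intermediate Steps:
$c 124 + y = \left(-36\right) 124 - 155 = -4464 - 155 = -4619$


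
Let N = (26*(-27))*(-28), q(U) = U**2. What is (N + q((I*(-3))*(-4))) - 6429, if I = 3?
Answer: 14523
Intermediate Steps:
N = 19656 (N = -702*(-28) = 19656)
(N + q((I*(-3))*(-4))) - 6429 = (19656 + ((3*(-3))*(-4))**2) - 6429 = (19656 + (-9*(-4))**2) - 6429 = (19656 + 36**2) - 6429 = (19656 + 1296) - 6429 = 20952 - 6429 = 14523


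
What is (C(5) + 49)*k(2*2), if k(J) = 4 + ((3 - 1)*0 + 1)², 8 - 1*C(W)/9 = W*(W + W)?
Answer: -1645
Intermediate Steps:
C(W) = 72 - 18*W² (C(W) = 72 - 9*W*(W + W) = 72 - 9*W*2*W = 72 - 18*W²)
k(J) = 5 (k(J) = 4 + (2*0 + 1)² = 4 + (0 + 1)² = 4 + 1² = 4 + 1 = 5)
(C(5) + 49)*k(2*2) = ((72 - 18*5²) + 49)*5 = ((72 - 18*25) + 49)*5 = ((72 - 450) + 49)*5 = (-378 + 49)*5 = -329*5 = -1645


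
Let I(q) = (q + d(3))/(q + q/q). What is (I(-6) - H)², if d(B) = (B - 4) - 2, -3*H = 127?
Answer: 438244/225 ≈ 1947.8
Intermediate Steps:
H = -127/3 (H = -⅓*127 = -127/3 ≈ -42.333)
d(B) = -6 + B (d(B) = (-4 + B) - 2 = -6 + B)
I(q) = (-3 + q)/(1 + q) (I(q) = (q + (-6 + 3))/(q + q/q) = (q - 3)/(q + 1) = (-3 + q)/(1 + q))
(I(-6) - H)² = ((-3 - 6)/(1 - 6) - 1*(-127/3))² = (-9/(-5) + 127/3)² = (-⅕*(-9) + 127/3)² = (9/5 + 127/3)² = (662/15)² = 438244/225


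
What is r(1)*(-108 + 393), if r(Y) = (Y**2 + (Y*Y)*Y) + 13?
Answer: 4275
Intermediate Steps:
r(Y) = 13 + Y**2 + Y**3 (r(Y) = (Y**2 + Y**2*Y) + 13 = (Y**2 + Y**3) + 13 = 13 + Y**2 + Y**3)
r(1)*(-108 + 393) = (13 + 1**2 + 1**3)*(-108 + 393) = (13 + 1 + 1)*285 = 15*285 = 4275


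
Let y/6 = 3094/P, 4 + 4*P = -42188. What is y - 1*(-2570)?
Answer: 2257483/879 ≈ 2568.2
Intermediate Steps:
P = -10548 (P = -1 + (¼)*(-42188) = -1 - 10547 = -10548)
y = -1547/879 (y = 6*(3094/(-10548)) = 6*(3094*(-1/10548)) = 6*(-1547/5274) = -1547/879 ≈ -1.7600)
y - 1*(-2570) = -1547/879 - 1*(-2570) = -1547/879 + 2570 = 2257483/879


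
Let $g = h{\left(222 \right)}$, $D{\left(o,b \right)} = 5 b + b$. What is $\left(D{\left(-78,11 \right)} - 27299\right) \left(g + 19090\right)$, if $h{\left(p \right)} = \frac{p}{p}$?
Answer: $-519905203$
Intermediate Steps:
$h{\left(p \right)} = 1$
$D{\left(o,b \right)} = 6 b$
$g = 1$
$\left(D{\left(-78,11 \right)} - 27299\right) \left(g + 19090\right) = \left(6 \cdot 11 - 27299\right) \left(1 + 19090\right) = \left(66 - 27299\right) 19091 = \left(-27233\right) 19091 = -519905203$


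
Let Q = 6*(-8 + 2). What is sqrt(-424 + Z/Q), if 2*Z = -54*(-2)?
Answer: I*sqrt(1702)/2 ≈ 20.628*I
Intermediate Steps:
Z = 54 (Z = (-54*(-2))/2 = (1/2)*108 = 54)
Q = -36 (Q = 6*(-6) = -36)
sqrt(-424 + Z/Q) = sqrt(-424 + 54/(-36)) = sqrt(-424 + 54*(-1/36)) = sqrt(-424 - 3/2) = sqrt(-851/2) = I*sqrt(1702)/2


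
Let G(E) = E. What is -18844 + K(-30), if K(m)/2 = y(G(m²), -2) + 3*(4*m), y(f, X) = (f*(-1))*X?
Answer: -15964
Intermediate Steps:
y(f, X) = -X*f (y(f, X) = (-f)*X = -X*f)
K(m) = 4*m² + 24*m (K(m) = 2*(-1*(-2)*m² + 3*(4*m)) = 2*(2*m² + 12*m) = 4*m² + 24*m)
-18844 + K(-30) = -18844 + 4*(-30)*(6 - 30) = -18844 + 4*(-30)*(-24) = -18844 + 2880 = -15964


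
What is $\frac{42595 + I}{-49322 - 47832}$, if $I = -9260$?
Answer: $- \frac{33335}{97154} \approx -0.34311$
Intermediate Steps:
$\frac{42595 + I}{-49322 - 47832} = \frac{42595 - 9260}{-49322 - 47832} = \frac{33335}{-97154} = 33335 \left(- \frac{1}{97154}\right) = - \frac{33335}{97154}$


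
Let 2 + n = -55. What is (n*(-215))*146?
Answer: 1789230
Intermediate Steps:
n = -57 (n = -2 - 55 = -57)
(n*(-215))*146 = -57*(-215)*146 = 12255*146 = 1789230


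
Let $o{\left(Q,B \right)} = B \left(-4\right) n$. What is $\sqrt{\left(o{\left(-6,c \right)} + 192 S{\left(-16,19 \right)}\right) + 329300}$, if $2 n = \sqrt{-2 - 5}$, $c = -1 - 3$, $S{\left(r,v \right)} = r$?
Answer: $2 \sqrt{81557 + 2 i \sqrt{7}} \approx 571.16 + 0.018529 i$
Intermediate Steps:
$c = -4$ ($c = -1 - 3 = -4$)
$n = \frac{i \sqrt{7}}{2}$ ($n = \frac{\sqrt{-2 - 5}}{2} = \frac{\sqrt{-7}}{2} = \frac{i \sqrt{7}}{2} \approx 1.3229 i$)
$o{\left(Q,B \right)} = - 2 i B \sqrt{7}$ ($o{\left(Q,B \right)} = B \left(-4\right) \frac{i \sqrt{7}}{2} = - 4 B \frac{i \sqrt{7}}{2} = - 2 i B \sqrt{7}$)
$\sqrt{\left(o{\left(-6,c \right)} + 192 S{\left(-16,19 \right)}\right) + 329300} = \sqrt{\left(\left(-2\right) i \left(-4\right) \sqrt{7} + 192 \left(-16\right)\right) + 329300} = \sqrt{\left(8 i \sqrt{7} - 3072\right) + 329300} = \sqrt{\left(-3072 + 8 i \sqrt{7}\right) + 329300} = \sqrt{326228 + 8 i \sqrt{7}}$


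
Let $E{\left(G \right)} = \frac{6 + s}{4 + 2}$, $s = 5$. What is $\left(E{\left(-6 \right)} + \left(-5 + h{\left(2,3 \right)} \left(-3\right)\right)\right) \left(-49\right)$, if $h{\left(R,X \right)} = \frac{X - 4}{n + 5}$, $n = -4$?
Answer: $\frac{49}{6} \approx 8.1667$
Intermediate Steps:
$E{\left(G \right)} = \frac{11}{6}$ ($E{\left(G \right)} = \frac{6 + 5}{4 + 2} = \frac{11}{6}$)
$h{\left(R,X \right)} = -4 + X$ ($h{\left(R,X \right)} = \frac{X - 4}{-4 + 5} = \frac{-4 + X}{1} = \left(-4 + X\right) 1 = -4 + X$)
$\left(E{\left(-6 \right)} + \left(-5 + h{\left(2,3 \right)} \left(-3\right)\right)\right) \left(-49\right) = \left(\frac{11}{6} - \left(5 - \left(-4 + 3\right) \left(-3\right)\right)\right) \left(-49\right) = \left(\frac{11}{6} - 2\right) \left(-49\right) = \left(- \frac{1}{6}\right) \left(-49\right) = \frac{49}{6}$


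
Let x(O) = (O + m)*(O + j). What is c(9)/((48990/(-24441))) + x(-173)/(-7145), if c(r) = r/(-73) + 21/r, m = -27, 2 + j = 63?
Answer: -10828224046/2555244915 ≈ -4.2376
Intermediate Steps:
j = 61 (j = -2 + 63 = 61)
c(r) = 21/r - r/73 (c(r) = r*(-1/73) + 21/r = -r/73 + 21/r = 21/r - r/73)
x(O) = (-27 + O)*(61 + O) (x(O) = (O - 27)*(O + 61) = (-27 + O)*(61 + O))
c(9)/((48990/(-24441))) + x(-173)/(-7145) = (21/9 - 1/73*9)/((48990/(-24441))) + (-1647 + (-173)² + 34*(-173))/(-7145) = (21*(⅑) - 9/73)/((48990*(-1/24441))) + (-1647 + 29929 - 5882)*(-1/7145) = (7/3 - 9/73)/(-16330/8147) + 22400*(-1/7145) = (484/219)*(-8147/16330) - 4480/1429 = -1971574/1788135 - 4480/1429 = -10828224046/2555244915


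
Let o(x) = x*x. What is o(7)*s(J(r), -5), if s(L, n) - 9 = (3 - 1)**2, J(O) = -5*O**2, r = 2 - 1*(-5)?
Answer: 637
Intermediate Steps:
o(x) = x**2
r = 7 (r = 2 + 5 = 7)
s(L, n) = 13 (s(L, n) = 9 + (3 - 1)**2 = 9 + 2**2 = 9 + 4 = 13)
o(7)*s(J(r), -5) = 7**2*13 = 49*13 = 637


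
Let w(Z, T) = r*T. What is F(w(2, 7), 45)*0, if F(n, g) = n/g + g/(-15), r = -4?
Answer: 0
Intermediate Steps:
w(Z, T) = -4*T
F(n, g) = -g/15 + n/g (F(n, g) = n/g + g*(-1/15) = n/g - g/15 = -g/15 + n/g)
F(w(2, 7), 45)*0 = (-1/15*45 - 4*7/45)*0 = (-3 - 28*1/45)*0 = (-3 - 28/45)*0 = -163/45*0 = 0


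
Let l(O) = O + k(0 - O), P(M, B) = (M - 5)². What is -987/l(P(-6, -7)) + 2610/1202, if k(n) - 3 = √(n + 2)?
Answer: -17778071/3104165 + 329*I*√119/5165 ≈ -5.7272 + 0.69486*I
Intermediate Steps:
P(M, B) = (-5 + M)²
k(n) = 3 + √(2 + n) (k(n) = 3 + √(n + 2) = 3 + √(2 + n))
l(O) = 3 + O + √(2 - O) (l(O) = O + (3 + √(2 + (0 - O))) = O + (3 + √(2 - O)) = 3 + O + √(2 - O))
-987/l(P(-6, -7)) + 2610/1202 = -987/(3 + (-5 - 6)² + √(2 - (-5 - 6)²)) + 2610/1202 = -987/(3 + (-11)² + √(2 - 1*(-11)²)) + 2610*(1/1202) = -987/(3 + 121 + √(2 - 1*121)) + 1305/601 = -987/(3 + 121 + √(2 - 121)) + 1305/601 = -987/(3 + 121 + √(-119)) + 1305/601 = -987/(3 + 121 + I*√119) + 1305/601 = -987/(124 + I*√119) + 1305/601 = 1305/601 - 987/(124 + I*√119)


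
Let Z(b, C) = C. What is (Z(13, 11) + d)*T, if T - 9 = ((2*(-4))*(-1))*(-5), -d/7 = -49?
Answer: -10974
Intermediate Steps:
d = 343 (d = -7*(-49) = 343)
T = -31 (T = 9 + ((2*(-4))*(-1))*(-5) = 9 - 8*(-1)*(-5) = 9 + 8*(-5) = 9 - 40 = -31)
(Z(13, 11) + d)*T = (11 + 343)*(-31) = 354*(-31) = -10974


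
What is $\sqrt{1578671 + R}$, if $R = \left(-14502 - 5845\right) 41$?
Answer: $6 \sqrt{20679} \approx 862.81$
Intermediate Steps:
$R = -834227$ ($R = \left(-20347\right) 41 = -834227$)
$\sqrt{1578671 + R} = \sqrt{1578671 - 834227} = \sqrt{744444} = 6 \sqrt{20679}$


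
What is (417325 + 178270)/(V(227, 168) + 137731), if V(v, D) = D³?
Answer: 595595/4879363 ≈ 0.12206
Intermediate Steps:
(417325 + 178270)/(V(227, 168) + 137731) = (417325 + 178270)/(168³ + 137731) = 595595/(4741632 + 137731) = 595595/4879363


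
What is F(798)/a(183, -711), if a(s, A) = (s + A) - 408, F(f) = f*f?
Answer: -17689/26 ≈ -680.35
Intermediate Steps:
F(f) = f**2
a(s, A) = -408 + A + s (a(s, A) = (A + s) - 408 = -408 + A + s)
F(798)/a(183, -711) = 798**2/(-408 - 711 + 183) = 636804/(-936) = 636804*(-1/936) = -17689/26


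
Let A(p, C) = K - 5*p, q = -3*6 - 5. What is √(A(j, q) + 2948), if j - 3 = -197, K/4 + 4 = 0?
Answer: √3902 ≈ 62.466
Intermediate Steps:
K = -16 (K = -16 + 4*0 = -16 + 0 = -16)
q = -23 (q = -18 - 5 = -23)
j = -194 (j = 3 - 197 = -194)
A(p, C) = -16 - 5*p
√(A(j, q) + 2948) = √((-16 - 5*(-194)) + 2948) = √((-16 + 970) + 2948) = √(954 + 2948) = √3902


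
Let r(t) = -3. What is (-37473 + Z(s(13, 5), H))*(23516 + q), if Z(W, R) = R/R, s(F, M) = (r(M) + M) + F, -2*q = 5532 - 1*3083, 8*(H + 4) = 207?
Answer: -835307088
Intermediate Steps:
H = 175/8 (H = -4 + (⅛)*207 = -4 + 207/8 = 175/8 ≈ 21.875)
q = -2449/2 (q = -(5532 - 1*3083)/2 = -(5532 - 3083)/2 = -½*2449 = -2449/2 ≈ -1224.5)
s(F, M) = -3 + F + M (s(F, M) = (-3 + M) + F = -3 + F + M)
Z(W, R) = 1
(-37473 + Z(s(13, 5), H))*(23516 + q) = (-37473 + 1)*(23516 - 2449/2) = -37472*44583/2 = -835307088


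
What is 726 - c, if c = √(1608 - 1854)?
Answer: 726 - I*√246 ≈ 726.0 - 15.684*I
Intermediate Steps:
c = I*√246 (c = √(-246) = I*√246 ≈ 15.684*I)
726 - c = 726 - I*√246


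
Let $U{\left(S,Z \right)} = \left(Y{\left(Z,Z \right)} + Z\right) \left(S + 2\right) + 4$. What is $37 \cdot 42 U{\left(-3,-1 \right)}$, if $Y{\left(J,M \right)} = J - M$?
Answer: $7770$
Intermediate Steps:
$U{\left(S,Z \right)} = 4 + Z \left(2 + S\right)$ ($U{\left(S,Z \right)} = \left(\left(Z - Z\right) + Z\right) \left(S + 2\right) + 4 = \left(0 + Z\right) \left(2 + S\right) + 4 = Z \left(2 + S\right) + 4 = 4 + Z \left(2 + S\right)$)
$37 \cdot 42 U{\left(-3,-1 \right)} = 37 \cdot 42 \left(4 + 2 \left(-1\right) - -3\right) = 1554 \left(4 - 2 + 3\right) = 1554 \cdot 5 = 7770$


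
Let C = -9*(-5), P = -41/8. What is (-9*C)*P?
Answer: 16605/8 ≈ 2075.6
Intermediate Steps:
P = -41/8 (P = -41*1/8 = -41/8 ≈ -5.1250)
C = 45
(-9*C)*P = -9*45*(-41/8) = -405*(-41/8) = 16605/8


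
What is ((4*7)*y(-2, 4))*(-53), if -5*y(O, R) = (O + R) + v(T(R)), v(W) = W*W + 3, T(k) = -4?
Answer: 31164/5 ≈ 6232.8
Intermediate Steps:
v(W) = 3 + W² (v(W) = W² + 3 = 3 + W²)
y(O, R) = -19/5 - O/5 - R/5 (y(O, R) = -((O + R) + (3 + (-4)²))/5 = -((O + R) + (3 + 16))/5 = -((O + R) + 19)/5 = -(19 + O + R)/5 = -19/5 - O/5 - R/5)
((4*7)*y(-2, 4))*(-53) = ((4*7)*(-19/5 - ⅕*(-2) - ⅕*4))*(-53) = (28*(-19/5 + ⅖ - ⅘))*(-53) = (28*(-21/5))*(-53) = -588/5*(-53) = 31164/5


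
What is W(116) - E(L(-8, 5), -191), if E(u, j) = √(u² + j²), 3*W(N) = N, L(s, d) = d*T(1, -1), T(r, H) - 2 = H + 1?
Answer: 116/3 - √36581 ≈ -152.59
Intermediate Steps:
T(r, H) = 3 + H (T(r, H) = 2 + (H + 1) = 2 + (1 + H) = 3 + H)
L(s, d) = 2*d (L(s, d) = d*(3 - 1) = d*2 = 2*d)
W(N) = N/3
E(u, j) = √(j² + u²)
W(116) - E(L(-8, 5), -191) = (⅓)*116 - √((-191)² + (2*5)²) = 116/3 - √(36481 + 10²) = 116/3 - √(36481 + 100) = 116/3 - √36581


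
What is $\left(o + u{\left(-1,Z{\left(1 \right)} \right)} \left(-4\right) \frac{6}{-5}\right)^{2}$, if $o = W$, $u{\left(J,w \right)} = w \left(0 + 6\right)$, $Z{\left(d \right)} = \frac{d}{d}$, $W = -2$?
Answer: $\frac{17956}{25} \approx 718.24$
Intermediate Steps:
$Z{\left(d \right)} = 1$
$u{\left(J,w \right)} = 6 w$ ($u{\left(J,w \right)} = w 6 = 6 w$)
$o = -2$
$\left(o + u{\left(-1,Z{\left(1 \right)} \right)} \left(-4\right) \frac{6}{-5}\right)^{2} = \left(-2 + 6 \cdot 1 \left(-4\right) \frac{6}{-5}\right)^{2} = \left(-2 + 6 \left(-4\right) 6 \left(- \frac{1}{5}\right)\right)^{2} = \left(-2 - - \frac{144}{5}\right)^{2} = \left(-2 + \frac{144}{5}\right)^{2} = \left(\frac{134}{5}\right)^{2} = \frac{17956}{25}$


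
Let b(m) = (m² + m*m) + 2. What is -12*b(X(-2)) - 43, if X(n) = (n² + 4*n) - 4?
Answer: -1603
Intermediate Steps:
X(n) = -4 + n² + 4*n
b(m) = 2 + 2*m² (b(m) = (m² + m²) + 2 = 2*m² + 2 = 2 + 2*m²)
-12*b(X(-2)) - 43 = -12*(2 + 2*(-4 + (-2)² + 4*(-2))²) - 43 = -12*(2 + 2*(-4 + 4 - 8)²) - 43 = -12*(2 + 2*(-8)²) - 43 = -12*(2 + 2*64) - 43 = -12*(2 + 128) - 43 = -12*130 - 43 = -1560 - 43 = -1603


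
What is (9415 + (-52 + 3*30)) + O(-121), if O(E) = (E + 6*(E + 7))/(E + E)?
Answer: 2288431/242 ≈ 9456.3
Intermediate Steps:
O(E) = (42 + 7*E)/(2*E) (O(E) = (E + 6*(7 + E))/((2*E)) = (E + (42 + 6*E))*(1/(2*E)) = (42 + 7*E)*(1/(2*E)) = (42 + 7*E)/(2*E))
(9415 + (-52 + 3*30)) + O(-121) = (9415 + (-52 + 3*30)) + (7/2 + 21/(-121)) = (9415 + (-52 + 90)) + (7/2 + 21*(-1/121)) = (9415 + 38) + (7/2 - 21/121) = 9453 + 805/242 = 2288431/242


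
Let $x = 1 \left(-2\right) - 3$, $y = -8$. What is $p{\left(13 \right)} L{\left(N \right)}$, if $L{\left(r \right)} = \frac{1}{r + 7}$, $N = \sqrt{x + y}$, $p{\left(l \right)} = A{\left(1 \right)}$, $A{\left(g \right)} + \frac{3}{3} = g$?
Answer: $0$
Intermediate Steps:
$A{\left(g \right)} = -1 + g$
$x = -5$ ($x = -2 - 3 = -5$)
$p{\left(l \right)} = 0$ ($p{\left(l \right)} = -1 + 1 = 0$)
$N = i \sqrt{13}$ ($N = \sqrt{-5 - 8} = \sqrt{-13} = i \sqrt{13} \approx 3.6056 i$)
$L{\left(r \right)} = \frac{1}{7 + r}$
$p{\left(13 \right)} L{\left(N \right)} = \frac{0}{7 + i \sqrt{13}} = 0$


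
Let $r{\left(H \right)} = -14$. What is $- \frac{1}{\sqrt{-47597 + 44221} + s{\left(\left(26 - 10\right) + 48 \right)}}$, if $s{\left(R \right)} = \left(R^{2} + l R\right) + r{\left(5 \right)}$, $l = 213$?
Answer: $\frac{i}{2 \left(- 8857 i + 2 \sqrt{211}\right)} \approx -5.6452 \cdot 10^{-5} + 1.8517 \cdot 10^{-7} i$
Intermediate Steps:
$s{\left(R \right)} = -14 + R^{2} + 213 R$ ($s{\left(R \right)} = \left(R^{2} + 213 R\right) - 14 = -14 + R^{2} + 213 R$)
$- \frac{1}{\sqrt{-47597 + 44221} + s{\left(\left(26 - 10\right) + 48 \right)}} = - \frac{1}{\sqrt{-47597 + 44221} + \left(-14 + \left(\left(26 - 10\right) + 48\right)^{2} + 213 \left(\left(26 - 10\right) + 48\right)\right)} = - \frac{1}{\sqrt{-3376} + \left(-14 + \left(16 + 48\right)^{2} + 213 \left(16 + 48\right)\right)} = - \frac{1}{4 i \sqrt{211} + \left(-14 + 64^{2} + 213 \cdot 64\right)} = - \frac{1}{4 i \sqrt{211} + \left(-14 + 4096 + 13632\right)} = - \frac{1}{4 i \sqrt{211} + 17714} = - \frac{1}{17714 + 4 i \sqrt{211}}$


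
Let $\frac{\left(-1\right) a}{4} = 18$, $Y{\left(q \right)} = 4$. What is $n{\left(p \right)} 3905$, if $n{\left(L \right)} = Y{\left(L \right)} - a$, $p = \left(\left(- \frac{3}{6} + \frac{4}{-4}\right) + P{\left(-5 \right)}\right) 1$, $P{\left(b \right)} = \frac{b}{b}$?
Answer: $296780$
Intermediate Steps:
$P{\left(b \right)} = 1$
$a = -72$ ($a = \left(-4\right) 18 = -72$)
$p = - \frac{1}{2}$ ($p = \left(\left(- \frac{3}{6} + \frac{4}{-4}\right) + 1\right) 1 = \left(\left(\left(-3\right) \frac{1}{6} + 4 \left(- \frac{1}{4}\right)\right) + 1\right) 1 = \left(\left(- \frac{1}{2} - 1\right) + 1\right) 1 = \left(- \frac{3}{2} + 1\right) 1 = \left(- \frac{1}{2}\right) 1 = - \frac{1}{2} \approx -0.5$)
$n{\left(L \right)} = 76$ ($n{\left(L \right)} = 4 - -72 = 4 + 72 = 76$)
$n{\left(p \right)} 3905 = 76 \cdot 3905 = 296780$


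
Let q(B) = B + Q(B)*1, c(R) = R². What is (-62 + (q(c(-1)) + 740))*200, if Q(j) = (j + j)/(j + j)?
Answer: 136000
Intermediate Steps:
Q(j) = 1 (Q(j) = (2*j)/((2*j)) = (2*j)*(1/(2*j)) = 1)
q(B) = 1 + B (q(B) = B + 1*1 = B + 1 = 1 + B)
(-62 + (q(c(-1)) + 740))*200 = (-62 + ((1 + (-1)²) + 740))*200 = (-62 + ((1 + 1) + 740))*200 = (-62 + (2 + 740))*200 = (-62 + 742)*200 = 680*200 = 136000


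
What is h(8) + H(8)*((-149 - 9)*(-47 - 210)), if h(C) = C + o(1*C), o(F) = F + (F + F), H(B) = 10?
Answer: 406092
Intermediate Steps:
o(F) = 3*F (o(F) = F + 2*F = 3*F)
h(C) = 4*C (h(C) = C + 3*(1*C) = C + 3*C = 4*C)
h(8) + H(8)*((-149 - 9)*(-47 - 210)) = 4*8 + 10*((-149 - 9)*(-47 - 210)) = 32 + 10*(-158*(-257)) = 32 + 10*40606 = 32 + 406060 = 406092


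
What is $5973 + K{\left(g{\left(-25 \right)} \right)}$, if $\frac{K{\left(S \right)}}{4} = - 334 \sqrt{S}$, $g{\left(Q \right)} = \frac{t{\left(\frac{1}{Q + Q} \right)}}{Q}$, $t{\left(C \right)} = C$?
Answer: $5973 - \frac{668 \sqrt{2}}{25} \approx 5935.2$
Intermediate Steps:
$g{\left(Q \right)} = \frac{1}{2 Q^{2}}$ ($g{\left(Q \right)} = \frac{1}{\left(Q + Q\right) Q} = \frac{1}{2 Q Q} = \frac{\frac{1}{2} \frac{1}{Q}}{Q} = \frac{1}{2 Q^{2}}$)
$K{\left(S \right)} = - 1336 \sqrt{S}$ ($K{\left(S \right)} = 4 \left(- 334 \sqrt{S}\right) = - 1336 \sqrt{S}$)
$5973 + K{\left(g{\left(-25 \right)} \right)} = 5973 - 1336 \sqrt{\frac{1}{2 \cdot 625}} = 5973 - 1336 \sqrt{\frac{1}{2} \cdot \frac{1}{625}} = 5973 - \frac{1336}{25 \sqrt{2}} = 5973 - 1336 \frac{\sqrt{2}}{50} = 5973 - \frac{668 \sqrt{2}}{25}$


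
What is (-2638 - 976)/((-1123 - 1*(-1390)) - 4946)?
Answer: 3614/4679 ≈ 0.77239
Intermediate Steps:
(-2638 - 976)/((-1123 - 1*(-1390)) - 4946) = -3614/((-1123 + 1390) - 4946) = -3614/(267 - 4946) = -3614/(-4679) = -3614*(-1/4679) = 3614/4679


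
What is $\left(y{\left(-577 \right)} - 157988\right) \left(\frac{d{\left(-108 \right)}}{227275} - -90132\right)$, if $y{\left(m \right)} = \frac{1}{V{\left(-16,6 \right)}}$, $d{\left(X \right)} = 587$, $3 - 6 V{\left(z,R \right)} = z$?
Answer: $- \frac{61490428731066442}{4318225} \approx -1.424 \cdot 10^{10}$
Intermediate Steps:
$V{\left(z,R \right)} = \frac{1}{2} - \frac{z}{6}$
$y{\left(m \right)} = \frac{6}{19}$ ($y{\left(m \right)} = \frac{1}{\frac{1}{2} - - \frac{8}{3}} = \frac{1}{\frac{1}{2} + \frac{8}{3}} = \frac{1}{\frac{19}{6}} = \frac{6}{19}$)
$\left(y{\left(-577 \right)} - 157988\right) \left(\frac{d{\left(-108 \right)}}{227275} - -90132\right) = \left(\frac{6}{19} - 157988\right) \left(\frac{587}{227275} - -90132\right) = - \frac{3001766 \left(587 \cdot \frac{1}{227275} + 90132\right)}{19} = - \frac{3001766 \left(\frac{587}{227275} + 90132\right)}{19} = \left(- \frac{3001766}{19}\right) \frac{20484750887}{227275} = - \frac{61490428731066442}{4318225}$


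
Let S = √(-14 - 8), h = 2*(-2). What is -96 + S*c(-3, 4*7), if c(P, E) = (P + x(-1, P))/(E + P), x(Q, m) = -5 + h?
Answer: -96 - 12*I*√22/25 ≈ -96.0 - 2.2514*I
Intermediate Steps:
h = -4
x(Q, m) = -9 (x(Q, m) = -5 - 4 = -9)
S = I*√22 (S = √(-22) = I*√22 ≈ 4.6904*I)
c(P, E) = (-9 + P)/(E + P) (c(P, E) = (P - 9)/(E + P) = (-9 + P)/(E + P))
-96 + S*c(-3, 4*7) = -96 + (I*√22)*((-9 - 3)/(4*7 - 3)) = -96 + (I*√22)*(-12/(28 - 3)) = -96 + (I*√22)*(-12/25) = -96 - 12*I*√22/25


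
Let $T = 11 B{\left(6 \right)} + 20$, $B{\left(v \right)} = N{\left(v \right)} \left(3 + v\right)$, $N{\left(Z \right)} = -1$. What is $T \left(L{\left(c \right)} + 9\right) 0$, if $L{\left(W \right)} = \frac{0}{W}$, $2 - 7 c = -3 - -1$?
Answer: $0$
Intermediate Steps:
$B{\left(v \right)} = -3 - v$ ($B{\left(v \right)} = - (3 + v) = -3 - v$)
$c = \frac{4}{7}$ ($c = \frac{2}{7} - \frac{-3 - -1}{7} = \frac{2}{7} - \frac{-3 + 1}{7} = \frac{2}{7} - - \frac{2}{7} = \frac{2}{7} + \frac{2}{7} = \frac{4}{7} \approx 0.57143$)
$L{\left(W \right)} = 0$
$T = -79$ ($T = 11 \left(-3 - 6\right) + 20 = 11 \left(-9\right) + 20 = -99 + 20 = -79$)
$T \left(L{\left(c \right)} + 9\right) 0 = - 79 \left(0 + 9\right) 0 = - 79 \cdot 9 \cdot 0 = \left(-79\right) 0 = 0$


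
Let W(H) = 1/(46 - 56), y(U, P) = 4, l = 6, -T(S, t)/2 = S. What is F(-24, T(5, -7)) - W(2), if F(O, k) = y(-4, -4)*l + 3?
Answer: 271/10 ≈ 27.100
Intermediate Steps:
T(S, t) = -2*S
W(H) = -⅒ (W(H) = 1/(-10) = -⅒)
F(O, k) = 27 (F(O, k) = 4*6 + 3 = 24 + 3 = 27)
F(-24, T(5, -7)) - W(2) = 27 - 1*(-⅒) = 27 + ⅒ = 271/10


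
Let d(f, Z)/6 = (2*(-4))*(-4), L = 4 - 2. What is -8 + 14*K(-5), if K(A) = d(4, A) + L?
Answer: 2708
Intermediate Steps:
L = 2
d(f, Z) = 192 (d(f, Z) = 6*((2*(-4))*(-4)) = 6*(-8*(-4)) = 6*32 = 192)
K(A) = 194 (K(A) = 192 + 2 = 194)
-8 + 14*K(-5) = -8 + 14*194 = -8 + 2716 = 2708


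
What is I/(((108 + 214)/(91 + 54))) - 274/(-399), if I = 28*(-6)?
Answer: -687958/9177 ≈ -74.965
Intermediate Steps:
I = -168
I/(((108 + 214)/(91 + 54))) - 274/(-399) = -168*(91 + 54)/(108 + 214) - 274/(-399) = -168/(322/145) - 274*(-1/399) = -168/(322*(1/145)) + 274/399 = -168/322/145 + 274/399 = -168*145/322 + 274/399 = -1740/23 + 274/399 = -687958/9177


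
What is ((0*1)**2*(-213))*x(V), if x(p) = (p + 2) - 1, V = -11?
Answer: 0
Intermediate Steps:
x(p) = 1 + p (x(p) = (2 + p) - 1 = 1 + p)
((0*1)**2*(-213))*x(V) = ((0*1)**2*(-213))*(1 - 11) = (0**2*(-213))*(-10) = (0*(-213))*(-10) = 0*(-10) = 0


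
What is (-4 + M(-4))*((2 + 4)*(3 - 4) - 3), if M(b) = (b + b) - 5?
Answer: 153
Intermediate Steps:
M(b) = -5 + 2*b (M(b) = 2*b - 5 = -5 + 2*b)
(-4 + M(-4))*((2 + 4)*(3 - 4) - 3) = (-4 + (-5 + 2*(-4)))*((2 + 4)*(3 - 4) - 3) = (-4 + (-5 - 8))*(6*(-1) - 3) = (-4 - 13)*(-6 - 3) = -17*(-9) = 153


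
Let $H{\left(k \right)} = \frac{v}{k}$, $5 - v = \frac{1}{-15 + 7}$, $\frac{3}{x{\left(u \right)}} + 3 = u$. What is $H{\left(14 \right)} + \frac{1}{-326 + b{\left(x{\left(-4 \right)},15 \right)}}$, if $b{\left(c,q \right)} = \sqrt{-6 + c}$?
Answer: $\frac{30247473}{83325424} - \frac{3 i \sqrt{35}}{743977} \approx 0.363 - 2.3856 \cdot 10^{-5} i$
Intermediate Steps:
$x{\left(u \right)} = \frac{3}{-3 + u}$
$v = \frac{41}{8}$ ($v = 5 - \frac{1}{-15 + 7} = 5 - \frac{1}{-8} = 5 - - \frac{1}{8} = 5 + \frac{1}{8} = \frac{41}{8} \approx 5.125$)
$H{\left(k \right)} = \frac{41}{8 k}$
$H{\left(14 \right)} + \frac{1}{-326 + b{\left(x{\left(-4 \right)},15 \right)}} = \frac{41}{8 \cdot 14} + \frac{1}{-326 + \sqrt{-6 + \frac{3}{-3 - 4}}} = \frac{41}{8} \cdot \frac{1}{14} + \frac{1}{-326 + \sqrt{-6 + \frac{3}{-7}}} = \frac{41}{112} + \frac{1}{-326 + \sqrt{-6 + 3 \left(- \frac{1}{7}\right)}} = \frac{41}{112} + \frac{1}{-326 + \sqrt{-6 - \frac{3}{7}}} = \frac{41}{112} + \frac{1}{-326 + \sqrt{- \frac{45}{7}}} = \frac{41}{112} + \frac{1}{-326 + \frac{3 i \sqrt{35}}{7}}$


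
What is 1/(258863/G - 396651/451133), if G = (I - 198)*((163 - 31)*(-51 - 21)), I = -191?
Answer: -151623996768/122696301607 ≈ -1.2358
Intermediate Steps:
G = 3697056 (G = (-191 - 198)*((163 - 31)*(-51 - 21)) = -51348*(-72) = -389*(-9504) = 3697056)
1/(258863/G - 396651/451133) = 1/(258863/3697056 - 396651/451133) = 1/(258863*(1/3697056) - 396651*1/451133) = 1/(23533/336096 - 396651/451133) = 1/(-122696301607/151623996768) = -151623996768/122696301607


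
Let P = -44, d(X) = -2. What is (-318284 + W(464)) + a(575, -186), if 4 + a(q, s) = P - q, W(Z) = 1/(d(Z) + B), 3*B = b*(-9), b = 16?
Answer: -15945351/50 ≈ -3.1891e+5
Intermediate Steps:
B = -48 (B = (16*(-9))/3 = (1/3)*(-144) = -48)
W(Z) = -1/50 (W(Z) = 1/(-2 - 48) = 1/(-50) = 1*(-1/50) = -1/50)
a(q, s) = -48 - q (a(q, s) = -4 + (-44 - q) = -48 - q)
(-318284 + W(464)) + a(575, -186) = (-318284 - 1/50) + (-48 - 1*575) = -15914201/50 + (-48 - 575) = -15914201/50 - 623 = -15945351/50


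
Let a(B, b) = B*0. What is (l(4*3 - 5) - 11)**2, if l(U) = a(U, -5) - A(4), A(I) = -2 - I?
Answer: 25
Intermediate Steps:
a(B, b) = 0
l(U) = 6 (l(U) = 0 - (-2 - 1*4) = 0 - (-2 - 4) = 0 - 1*(-6) = 0 + 6 = 6)
(l(4*3 - 5) - 11)**2 = (6 - 11)**2 = (-5)**2 = 25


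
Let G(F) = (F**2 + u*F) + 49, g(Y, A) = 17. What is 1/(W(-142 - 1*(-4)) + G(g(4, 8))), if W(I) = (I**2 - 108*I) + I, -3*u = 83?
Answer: 3/101033 ≈ 2.9693e-5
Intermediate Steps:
u = -83/3 (u = -1/3*83 = -83/3 ≈ -27.667)
W(I) = I**2 - 107*I
G(F) = 49 + F**2 - 83*F/3 (G(F) = (F**2 - 83*F/3) + 49 = 49 + F**2 - 83*F/3)
1/(W(-142 - 1*(-4)) + G(g(4, 8))) = 1/((-142 - 1*(-4))*(-107 + (-142 - 1*(-4))) + (49 + 17**2 - 83/3*17)) = 1/((-142 + 4)*(-107 + (-142 + 4)) + (49 + 289 - 1411/3)) = 1/(-138*(-107 - 138) - 397/3) = 1/(-138*(-245) - 397/3) = 1/(33810 - 397/3) = 1/(101033/3) = 3/101033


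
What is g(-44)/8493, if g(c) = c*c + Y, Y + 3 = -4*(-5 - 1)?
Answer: 103/447 ≈ 0.23043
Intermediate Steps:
Y = 21 (Y = -3 - 4*(-5 - 1) = -3 - 4*(-6) = -3 + 24 = 21)
g(c) = 21 + c² (g(c) = c*c + 21 = c² + 21 = 21 + c²)
g(-44)/8493 = (21 + (-44)²)/8493 = (21 + 1936)*(1/8493) = 1957*(1/8493) = 103/447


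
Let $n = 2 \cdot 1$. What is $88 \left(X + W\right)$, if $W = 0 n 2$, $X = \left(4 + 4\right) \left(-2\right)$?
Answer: $-1408$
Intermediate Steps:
$n = 2$
$X = -16$ ($X = 8 \left(-2\right) = -16$)
$W = 0$ ($W = 0 \cdot 2 \cdot 2 = 0 \cdot 2 = 0$)
$88 \left(X + W\right) = 88 \left(-16 + 0\right) = 88 \left(-16\right) = -1408$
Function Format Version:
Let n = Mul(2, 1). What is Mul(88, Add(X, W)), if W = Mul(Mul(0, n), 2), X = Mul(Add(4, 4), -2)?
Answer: -1408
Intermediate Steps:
n = 2
X = -16 (X = Mul(8, -2) = -16)
W = 0 (W = Mul(Mul(0, 2), 2) = Mul(0, 2) = 0)
Mul(88, Add(X, W)) = Mul(88, Add(-16, 0)) = Mul(88, -16) = -1408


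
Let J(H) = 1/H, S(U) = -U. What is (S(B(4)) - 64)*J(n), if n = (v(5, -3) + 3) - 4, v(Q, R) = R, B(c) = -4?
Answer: 15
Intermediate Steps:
n = -4 (n = (-3 + 3) - 4 = 0 - 4 = -4)
(S(B(4)) - 64)*J(n) = (-1*(-4) - 64)/(-4) = (4 - 64)*(-1/4) = -60*(-1/4) = 15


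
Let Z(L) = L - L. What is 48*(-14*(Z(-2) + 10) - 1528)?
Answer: -80064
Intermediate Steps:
Z(L) = 0
48*(-14*(Z(-2) + 10) - 1528) = 48*(-14*(0 + 10) - 1528) = 48*(-14*10 - 1528) = 48*(-140 - 1528) = 48*(-1668) = -80064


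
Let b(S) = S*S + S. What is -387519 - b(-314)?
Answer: -485801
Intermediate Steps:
b(S) = S + S² (b(S) = S² + S = S + S²)
-387519 - b(-314) = -387519 - (-314)*(1 - 314) = -387519 - (-314)*(-313) = -387519 - 1*98282 = -387519 - 98282 = -485801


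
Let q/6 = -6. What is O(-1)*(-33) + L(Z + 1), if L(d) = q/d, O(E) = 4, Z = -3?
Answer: -114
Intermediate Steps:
q = -36 (q = 6*(-6) = -36)
L(d) = -36/d
O(-1)*(-33) + L(Z + 1) = 4*(-33) - 36/(-3 + 1) = -132 - 36/(-2) = -132 - 36*(-½) = -132 + 18 = -114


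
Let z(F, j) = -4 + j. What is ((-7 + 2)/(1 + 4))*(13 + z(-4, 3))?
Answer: -12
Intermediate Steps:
((-7 + 2)/(1 + 4))*(13 + z(-4, 3)) = ((-7 + 2)/(1 + 4))*(13 + (-4 + 3)) = (-5/5)*(13 - 1) = -5*1/5*12 = -1*12 = -12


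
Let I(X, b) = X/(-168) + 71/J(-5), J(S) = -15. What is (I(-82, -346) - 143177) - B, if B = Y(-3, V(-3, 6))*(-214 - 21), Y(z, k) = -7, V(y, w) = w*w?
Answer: -60827023/420 ≈ -1.4483e+5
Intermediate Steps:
V(y, w) = w²
B = 1645 (B = -7*(-214 - 21) = -7*(-235) = 1645)
I(X, b) = -71/15 - X/168 (I(X, b) = X/(-168) + 71/(-15) = X*(-1/168) + 71*(-1/15) = -X/168 - 71/15 = -71/15 - X/168)
(I(-82, -346) - 143177) - B = ((-71/15 - 1/168*(-82)) - 143177) - 1*1645 = ((-71/15 + 41/84) - 143177) - 1645 = (-1783/420 - 143177) - 1645 = -60136123/420 - 1645 = -60827023/420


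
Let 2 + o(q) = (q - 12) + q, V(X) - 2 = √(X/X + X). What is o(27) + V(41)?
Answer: 42 + √42 ≈ 48.481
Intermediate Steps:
V(X) = 2 + √(1 + X) (V(X) = 2 + √(X/X + X) = 2 + √(1 + X))
o(q) = -14 + 2*q (o(q) = -2 + ((q - 12) + q) = -2 + ((-12 + q) + q) = -2 + (-12 + 2*q) = -14 + 2*q)
o(27) + V(41) = (-14 + 2*27) + (2 + √(1 + 41)) = (-14 + 54) + (2 + √42) = 40 + (2 + √42) = 42 + √42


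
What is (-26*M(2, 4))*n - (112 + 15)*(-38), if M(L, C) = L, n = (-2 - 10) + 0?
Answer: 5450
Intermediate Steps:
n = -12 (n = -12 + 0 = -12)
(-26*M(2, 4))*n - (112 + 15)*(-38) = -26*2*(-12) - (112 + 15)*(-38) = -52*(-12) - 127*(-38) = 624 - 1*(-4826) = 624 + 4826 = 5450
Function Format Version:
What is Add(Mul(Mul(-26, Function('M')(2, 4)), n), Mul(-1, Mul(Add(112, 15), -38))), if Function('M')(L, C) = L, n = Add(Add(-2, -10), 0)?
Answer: 5450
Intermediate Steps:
n = -12 (n = Add(-12, 0) = -12)
Add(Mul(Mul(-26, Function('M')(2, 4)), n), Mul(-1, Mul(Add(112, 15), -38))) = Add(Mul(Mul(-26, 2), -12), Mul(-1, Mul(Add(112, 15), -38))) = Add(Mul(-52, -12), Mul(-1, Mul(127, -38))) = Add(624, Mul(-1, -4826)) = Add(624, 4826) = 5450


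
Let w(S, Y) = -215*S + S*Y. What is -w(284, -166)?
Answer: 108204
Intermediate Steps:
-w(284, -166) = -284*(-215 - 166) = -284*(-381) = -1*(-108204) = 108204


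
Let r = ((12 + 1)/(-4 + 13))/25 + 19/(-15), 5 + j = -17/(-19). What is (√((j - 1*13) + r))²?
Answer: -78293/4275 ≈ -18.314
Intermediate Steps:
j = -78/19 (j = -5 - 17/(-19) = -5 - 17*(-1/19) = -5 + 17/19 = -78/19 ≈ -4.1053)
r = -272/225 (r = (13/9)*(1/25) + 19*(-1/15) = (13*(⅑))*(1/25) - 19/15 = (13/9)*(1/25) - 19/15 = 13/225 - 19/15 = -272/225 ≈ -1.2089)
(√((j - 1*13) + r))² = (√((-78/19 - 1*13) - 272/225))² = (√((-78/19 - 13) - 272/225))² = (√(-325/19 - 272/225))² = (√(-78293/4275))² = (I*√1487567/285)² = -78293/4275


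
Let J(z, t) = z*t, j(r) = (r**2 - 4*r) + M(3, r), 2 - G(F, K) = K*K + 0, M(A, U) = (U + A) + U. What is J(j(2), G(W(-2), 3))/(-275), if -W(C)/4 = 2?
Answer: 21/275 ≈ 0.076364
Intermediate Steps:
M(A, U) = A + 2*U (M(A, U) = (A + U) + U = A + 2*U)
W(C) = -8 (W(C) = -4*2 = -8)
G(F, K) = 2 - K**2 (G(F, K) = 2 - (K*K + 0) = 2 - (K**2 + 0) = 2 - K**2)
j(r) = 3 + r**2 - 2*r (j(r) = (r**2 - 4*r) + (3 + 2*r) = 3 + r**2 - 2*r)
J(z, t) = t*z
J(j(2), G(W(-2), 3))/(-275) = ((2 - 1*3**2)*(3 + 2**2 - 2*2))/(-275) = ((2 - 1*9)*(3 + 4 - 4))*(-1/275) = ((2 - 9)*3)*(-1/275) = -7*3*(-1/275) = -21*(-1/275) = 21/275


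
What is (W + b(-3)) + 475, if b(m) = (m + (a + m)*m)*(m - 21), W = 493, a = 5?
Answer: 1184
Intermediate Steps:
b(m) = (-21 + m)*(m + m*(5 + m)) (b(m) = (m + (5 + m)*m)*(m - 21) = (m + m*(5 + m))*(-21 + m) = (-21 + m)*(m + m*(5 + m)))
(W + b(-3)) + 475 = (493 - 3*(-126 + (-3)² - 15*(-3))) + 475 = (493 - 3*(-126 + 9 + 45)) + 475 = (493 - 3*(-72)) + 475 = (493 + 216) + 475 = 709 + 475 = 1184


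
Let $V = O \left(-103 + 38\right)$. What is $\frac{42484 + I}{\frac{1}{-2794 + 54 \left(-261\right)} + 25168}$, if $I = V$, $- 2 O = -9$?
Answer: $\frac{712530052}{425037183} \approx 1.6764$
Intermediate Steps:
$O = \frac{9}{2}$ ($O = \left(- \frac{1}{2}\right) \left(-9\right) = \frac{9}{2} \approx 4.5$)
$V = - \frac{585}{2}$ ($V = \frac{9 \left(-103 + 38\right)}{2} = \frac{9}{2} \left(-65\right) = - \frac{585}{2} \approx -292.5$)
$I = - \frac{585}{2} \approx -292.5$
$\frac{42484 + I}{\frac{1}{-2794 + 54 \left(-261\right)} + 25168} = \frac{42484 - \frac{585}{2}}{\frac{1}{-2794 + 54 \left(-261\right)} + 25168} = \frac{84383}{2 \left(\frac{1}{-2794 - 14094} + 25168\right)} = \frac{84383}{2 \left(\frac{1}{-16888} + 25168\right)} = \frac{84383}{2 \left(- \frac{1}{16888} + 25168\right)} = \frac{84383}{2 \cdot \frac{425037183}{16888}} = \frac{84383}{2} \cdot \frac{16888}{425037183} = \frac{712530052}{425037183}$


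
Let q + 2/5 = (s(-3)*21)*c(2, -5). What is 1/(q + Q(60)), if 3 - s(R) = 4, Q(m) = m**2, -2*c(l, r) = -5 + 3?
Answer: 5/17893 ≈ 0.00027944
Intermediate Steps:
c(l, r) = 1 (c(l, r) = -(-5 + 3)/2 = -1/2*(-2) = 1)
s(R) = -1 (s(R) = 3 - 1*4 = 3 - 4 = -1)
q = -107/5 (q = -2/5 - 1*21*1 = -2/5 - 21*1 = -2/5 - 21 = -107/5 ≈ -21.400)
1/(q + Q(60)) = 1/(-107/5 + 60**2) = 1/(-107/5 + 3600) = 1/(17893/5) = 5/17893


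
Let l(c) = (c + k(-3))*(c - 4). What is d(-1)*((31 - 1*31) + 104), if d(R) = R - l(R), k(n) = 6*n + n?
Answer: -11544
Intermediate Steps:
k(n) = 7*n
l(c) = (-21 + c)*(-4 + c) (l(c) = (c + 7*(-3))*(c - 4) = (c - 21)*(-4 + c) = (-21 + c)*(-4 + c))
d(R) = -84 - R² + 26*R (d(R) = R - (84 + R² - 25*R) = R + (-84 - R² + 25*R) = -84 - R² + 26*R)
d(-1)*((31 - 1*31) + 104) = (-84 - 1*(-1)² + 26*(-1))*((31 - 1*31) + 104) = (-84 - 1*1 - 26)*((31 - 31) + 104) = (-84 - 1 - 26)*(0 + 104) = -111*104 = -11544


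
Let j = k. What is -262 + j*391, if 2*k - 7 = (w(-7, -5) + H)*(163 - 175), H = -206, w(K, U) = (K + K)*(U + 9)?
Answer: 1231517/2 ≈ 6.1576e+5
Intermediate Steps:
w(K, U) = 2*K*(9 + U) (w(K, U) = (2*K)*(9 + U) = 2*K*(9 + U))
k = 3151/2 (k = 7/2 + ((2*(-7)*(9 - 5) - 206)*(163 - 175))/2 = 7/2 + ((2*(-7)*4 - 206)*(-12))/2 = 7/2 + ((-56 - 206)*(-12))/2 = 7/2 + (-262*(-12))/2 = 7/2 + (½)*3144 = 7/2 + 1572 = 3151/2 ≈ 1575.5)
j = 3151/2 ≈ 1575.5
-262 + j*391 = -262 + (3151/2)*391 = -262 + 1232041/2 = 1231517/2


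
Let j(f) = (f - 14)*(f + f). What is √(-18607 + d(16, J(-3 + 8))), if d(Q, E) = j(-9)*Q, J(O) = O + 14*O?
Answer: I*√11983 ≈ 109.47*I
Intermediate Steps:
j(f) = 2*f*(-14 + f) (j(f) = (-14 + f)*(2*f) = 2*f*(-14 + f))
J(O) = 15*O
d(Q, E) = 414*Q (d(Q, E) = (2*(-9)*(-14 - 9))*Q = (2*(-9)*(-23))*Q = 414*Q)
√(-18607 + d(16, J(-3 + 8))) = √(-18607 + 414*16) = √(-18607 + 6624) = √(-11983) = I*√11983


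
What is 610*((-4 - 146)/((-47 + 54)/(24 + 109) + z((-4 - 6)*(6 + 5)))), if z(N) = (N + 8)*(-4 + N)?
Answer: -1738500/220933 ≈ -7.8689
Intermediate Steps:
z(N) = (-4 + N)*(8 + N) (z(N) = (8 + N)*(-4 + N) = (-4 + N)*(8 + N))
610*((-4 - 146)/((-47 + 54)/(24 + 109) + z((-4 - 6)*(6 + 5)))) = 610*((-4 - 146)/((-47 + 54)/(24 + 109) + (-32 + ((-4 - 6)*(6 + 5))² + 4*((-4 - 6)*(6 + 5))))) = 610*(-150/(7/133 + (-32 + (-10*11)² + 4*(-10*11)))) = 610*(-150/(7*(1/133) + (-32 + (-110)² + 4*(-110)))) = 610*(-150/(1/19 + (-32 + 12100 - 440))) = 610*(-150/(1/19 + 11628)) = 610*(-150/220933/19) = 610*(-150*19/220933) = 610*(-2850/220933) = -1738500/220933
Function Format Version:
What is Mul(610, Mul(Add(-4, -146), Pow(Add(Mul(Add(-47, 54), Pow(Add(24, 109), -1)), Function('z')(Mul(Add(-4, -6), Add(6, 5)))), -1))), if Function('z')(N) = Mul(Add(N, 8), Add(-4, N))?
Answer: Rational(-1738500, 220933) ≈ -7.8689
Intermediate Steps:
Function('z')(N) = Mul(Add(-4, N), Add(8, N)) (Function('z')(N) = Mul(Add(8, N), Add(-4, N)) = Mul(Add(-4, N), Add(8, N)))
Mul(610, Mul(Add(-4, -146), Pow(Add(Mul(Add(-47, 54), Pow(Add(24, 109), -1)), Function('z')(Mul(Add(-4, -6), Add(6, 5)))), -1))) = Mul(610, Mul(Add(-4, -146), Pow(Add(Mul(Add(-47, 54), Pow(Add(24, 109), -1)), Add(-32, Pow(Mul(Add(-4, -6), Add(6, 5)), 2), Mul(4, Mul(Add(-4, -6), Add(6, 5))))), -1))) = Mul(610, Mul(-150, Pow(Add(Mul(7, Pow(133, -1)), Add(-32, Pow(Mul(-10, 11), 2), Mul(4, Mul(-10, 11)))), -1))) = Mul(610, Mul(-150, Pow(Add(Mul(7, Rational(1, 133)), Add(-32, Pow(-110, 2), Mul(4, -110))), -1))) = Mul(610, Mul(-150, Pow(Add(Rational(1, 19), Add(-32, 12100, -440)), -1))) = Mul(610, Mul(-150, Pow(Add(Rational(1, 19), 11628), -1))) = Mul(610, Mul(-150, Pow(Rational(220933, 19), -1))) = Mul(610, Mul(-150, Rational(19, 220933))) = Mul(610, Rational(-2850, 220933)) = Rational(-1738500, 220933)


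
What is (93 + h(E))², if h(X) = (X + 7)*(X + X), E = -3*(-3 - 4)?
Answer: 1610361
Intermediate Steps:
E = 21 (E = -3*(-7) = 21)
h(X) = 2*X*(7 + X) (h(X) = (7 + X)*(2*X) = 2*X*(7 + X))
(93 + h(E))² = (93 + 2*21*(7 + 21))² = (93 + 2*21*28)² = (93 + 1176)² = 1269² = 1610361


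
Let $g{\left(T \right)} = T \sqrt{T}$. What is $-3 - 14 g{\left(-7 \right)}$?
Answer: $-3 + 98 i \sqrt{7} \approx -3.0 + 259.28 i$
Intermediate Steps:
$g{\left(T \right)} = T^{\frac{3}{2}}$
$-3 - 14 g{\left(-7 \right)} = -3 - 14 \left(-7\right)^{\frac{3}{2}} = -3 - 14 \left(- 7 i \sqrt{7}\right) = -3 + 98 i \sqrt{7}$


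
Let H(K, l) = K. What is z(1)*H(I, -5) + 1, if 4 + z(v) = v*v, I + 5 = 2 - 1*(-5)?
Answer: -5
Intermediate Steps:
I = 2 (I = -5 + (2 - 1*(-5)) = -5 + (2 + 5) = -5 + 7 = 2)
z(v) = -4 + v² (z(v) = -4 + v*v = -4 + v²)
z(1)*H(I, -5) + 1 = (-4 + 1²)*2 + 1 = (-4 + 1)*2 + 1 = -3*2 + 1 = -6 + 1 = -5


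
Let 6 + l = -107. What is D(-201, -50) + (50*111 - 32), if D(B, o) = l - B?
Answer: 5606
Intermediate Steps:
l = -113 (l = -6 - 107 = -113)
D(B, o) = -113 - B
D(-201, -50) + (50*111 - 32) = (-113 - 1*(-201)) + (50*111 - 32) = (-113 + 201) + (5550 - 32) = 88 + 5518 = 5606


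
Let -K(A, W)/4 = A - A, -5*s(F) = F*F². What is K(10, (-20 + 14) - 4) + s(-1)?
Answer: ⅕ ≈ 0.20000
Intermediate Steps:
s(F) = -F³/5 (s(F) = -F*F²/5 = -F³/5)
K(A, W) = 0 (K(A, W) = -4*(A - A) = -4*0 = 0)
K(10, (-20 + 14) - 4) + s(-1) = 0 - ⅕*(-1)³ = 0 - ⅕*(-1) = 0 + ⅕ = ⅕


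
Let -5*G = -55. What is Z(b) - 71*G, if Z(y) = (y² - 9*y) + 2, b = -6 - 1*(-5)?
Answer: -769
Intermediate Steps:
b = -1 (b = -6 + 5 = -1)
Z(y) = 2 + y² - 9*y
G = 11 (G = -⅕*(-55) = 11)
Z(b) - 71*G = (2 + (-1)² - 9*(-1)) - 71*11 = (2 + 1 + 9) - 781 = 12 - 781 = -769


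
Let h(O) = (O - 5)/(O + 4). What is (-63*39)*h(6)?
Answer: -2457/10 ≈ -245.70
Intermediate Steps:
h(O) = (-5 + O)/(4 + O)
(-63*39)*h(6) = (-63*39)*((-5 + 6)/(4 + 6)) = -2457/10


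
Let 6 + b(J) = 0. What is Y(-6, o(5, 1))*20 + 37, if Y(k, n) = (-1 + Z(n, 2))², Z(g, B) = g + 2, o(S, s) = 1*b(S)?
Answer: 537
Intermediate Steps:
b(J) = -6 (b(J) = -6 + 0 = -6)
o(S, s) = -6 (o(S, s) = 1*(-6) = -6)
Z(g, B) = 2 + g
Y(k, n) = (1 + n)² (Y(k, n) = (-1 + (2 + n))² = (1 + n)²)
Y(-6, o(5, 1))*20 + 37 = (1 - 6)²*20 + 37 = (-5)²*20 + 37 = 25*20 + 37 = 500 + 37 = 537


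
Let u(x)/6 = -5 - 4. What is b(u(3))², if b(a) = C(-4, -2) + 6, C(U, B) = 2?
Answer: 64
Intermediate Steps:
u(x) = -54 (u(x) = 6*(-5 - 4) = 6*(-9) = -54)
b(a) = 8 (b(a) = 2 + 6 = 8)
b(u(3))² = 8² = 64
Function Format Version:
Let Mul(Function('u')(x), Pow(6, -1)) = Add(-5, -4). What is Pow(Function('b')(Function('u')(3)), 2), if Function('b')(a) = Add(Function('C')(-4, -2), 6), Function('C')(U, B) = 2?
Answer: 64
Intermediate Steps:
Function('u')(x) = -54 (Function('u')(x) = Mul(6, Add(-5, -4)) = Mul(6, -9) = -54)
Function('b')(a) = 8 (Function('b')(a) = Add(2, 6) = 8)
Pow(Function('b')(Function('u')(3)), 2) = Pow(8, 2) = 64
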